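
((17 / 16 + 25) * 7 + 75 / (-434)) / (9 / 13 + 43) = 115869 / 27776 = 4.17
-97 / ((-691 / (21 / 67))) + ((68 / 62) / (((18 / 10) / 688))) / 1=5415465443 / 12916863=419.26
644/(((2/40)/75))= 966000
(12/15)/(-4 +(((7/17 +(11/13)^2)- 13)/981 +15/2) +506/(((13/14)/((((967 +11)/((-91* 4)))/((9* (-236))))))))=332572734/1736534135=0.19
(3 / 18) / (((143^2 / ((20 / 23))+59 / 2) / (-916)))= -0.01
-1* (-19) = 19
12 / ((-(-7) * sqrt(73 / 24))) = 24 * sqrt(438) / 511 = 0.98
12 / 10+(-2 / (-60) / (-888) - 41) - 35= -1992673 / 26640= -74.80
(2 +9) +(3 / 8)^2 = 713 / 64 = 11.14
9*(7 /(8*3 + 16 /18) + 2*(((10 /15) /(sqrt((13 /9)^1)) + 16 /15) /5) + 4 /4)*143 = 396*sqrt(13) /5 + 1758471 /800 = 2483.65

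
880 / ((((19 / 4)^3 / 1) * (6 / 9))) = 84480 / 6859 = 12.32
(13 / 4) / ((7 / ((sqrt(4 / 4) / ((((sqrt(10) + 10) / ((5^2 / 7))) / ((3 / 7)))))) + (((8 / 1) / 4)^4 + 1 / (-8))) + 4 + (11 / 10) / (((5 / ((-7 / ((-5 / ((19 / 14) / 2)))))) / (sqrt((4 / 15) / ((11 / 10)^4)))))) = 21450 / (152 * sqrt(15) + 30184 * sqrt(10) + 433015) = 0.04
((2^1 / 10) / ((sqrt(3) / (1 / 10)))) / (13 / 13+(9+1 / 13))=13 * sqrt(3) / 19650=0.00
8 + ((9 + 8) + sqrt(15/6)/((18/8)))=2*sqrt(10)/9 + 25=25.70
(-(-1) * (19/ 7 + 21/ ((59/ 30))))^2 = 30591961/ 170569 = 179.35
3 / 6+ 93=187 / 2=93.50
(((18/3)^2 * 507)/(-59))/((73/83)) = -1514916/4307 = -351.73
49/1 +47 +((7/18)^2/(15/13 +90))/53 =1953487357/20348820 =96.00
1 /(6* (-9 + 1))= -1 /48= -0.02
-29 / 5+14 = 41 / 5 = 8.20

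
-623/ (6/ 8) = -2492/ 3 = -830.67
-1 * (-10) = 10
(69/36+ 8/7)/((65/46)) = 5911/2730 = 2.17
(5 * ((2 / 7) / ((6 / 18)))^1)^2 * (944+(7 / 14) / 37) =31435650 / 1813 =17339.02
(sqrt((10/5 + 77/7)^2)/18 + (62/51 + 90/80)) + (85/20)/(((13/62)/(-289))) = -93160699/15912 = -5854.74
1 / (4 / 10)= 5 / 2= 2.50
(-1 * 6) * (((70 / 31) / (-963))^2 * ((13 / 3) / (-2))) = 63700 / 891201609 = 0.00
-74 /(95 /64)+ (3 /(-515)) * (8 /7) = -3415112 /68495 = -49.86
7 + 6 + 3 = 16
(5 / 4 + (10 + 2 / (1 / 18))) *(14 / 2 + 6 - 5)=378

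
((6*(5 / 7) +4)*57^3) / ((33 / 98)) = 50125572 / 11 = 4556870.18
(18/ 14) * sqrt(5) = 9 * sqrt(5)/ 7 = 2.87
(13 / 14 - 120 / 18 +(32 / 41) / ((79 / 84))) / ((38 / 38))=-667703 / 136038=-4.91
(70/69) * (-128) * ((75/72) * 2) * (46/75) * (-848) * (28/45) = 21274624/243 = 87549.89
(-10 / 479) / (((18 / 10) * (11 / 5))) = -250 / 47421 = -0.01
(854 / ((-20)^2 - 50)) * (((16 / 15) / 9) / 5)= 0.06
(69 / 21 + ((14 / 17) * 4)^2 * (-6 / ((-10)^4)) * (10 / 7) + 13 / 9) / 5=10744082 / 11379375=0.94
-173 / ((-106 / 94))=8131 / 53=153.42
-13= -13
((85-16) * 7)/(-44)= -483/44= -10.98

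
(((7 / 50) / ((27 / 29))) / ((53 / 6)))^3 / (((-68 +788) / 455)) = 761253857 / 244195499250000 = 0.00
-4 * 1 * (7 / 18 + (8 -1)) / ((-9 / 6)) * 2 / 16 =133 / 54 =2.46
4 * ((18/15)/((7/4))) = 96/35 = 2.74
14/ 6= 7/ 3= 2.33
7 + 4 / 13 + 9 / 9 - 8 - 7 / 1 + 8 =17 / 13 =1.31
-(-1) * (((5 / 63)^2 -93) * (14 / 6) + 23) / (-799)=0.24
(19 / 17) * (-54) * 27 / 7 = -27702 / 119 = -232.79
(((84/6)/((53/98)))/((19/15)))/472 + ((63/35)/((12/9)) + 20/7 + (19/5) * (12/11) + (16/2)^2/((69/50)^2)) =18296720879509/435612551220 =42.00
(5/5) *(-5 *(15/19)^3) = -16875/6859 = -2.46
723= 723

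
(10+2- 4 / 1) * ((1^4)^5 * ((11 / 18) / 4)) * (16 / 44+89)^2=966289 / 99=9760.49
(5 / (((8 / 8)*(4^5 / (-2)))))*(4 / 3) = -5 / 384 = -0.01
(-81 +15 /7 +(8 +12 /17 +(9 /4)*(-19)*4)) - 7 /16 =-459985 /1904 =-241.59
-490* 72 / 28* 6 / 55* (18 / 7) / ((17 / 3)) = -11664 / 187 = -62.37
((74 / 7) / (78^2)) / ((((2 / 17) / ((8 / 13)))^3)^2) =1829048428544 / 51391035423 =35.59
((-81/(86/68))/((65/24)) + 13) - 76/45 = -310333/25155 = -12.34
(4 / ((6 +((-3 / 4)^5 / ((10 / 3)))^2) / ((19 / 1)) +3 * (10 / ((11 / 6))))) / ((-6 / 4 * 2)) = -87660953600 / 1096618318353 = -0.08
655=655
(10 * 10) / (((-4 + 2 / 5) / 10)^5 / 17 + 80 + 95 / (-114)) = 99609375000 / 78857067581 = 1.26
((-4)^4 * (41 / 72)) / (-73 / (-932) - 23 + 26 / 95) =-116164480 / 18047277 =-6.44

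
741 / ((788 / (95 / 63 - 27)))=-198341 / 8274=-23.97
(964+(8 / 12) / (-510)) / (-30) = -737459 / 22950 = -32.13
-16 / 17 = -0.94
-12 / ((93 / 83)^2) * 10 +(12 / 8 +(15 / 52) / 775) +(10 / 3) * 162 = 334252249 / 749580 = 445.92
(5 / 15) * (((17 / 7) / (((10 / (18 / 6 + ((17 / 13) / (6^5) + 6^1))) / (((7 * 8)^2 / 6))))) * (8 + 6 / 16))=3189.26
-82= -82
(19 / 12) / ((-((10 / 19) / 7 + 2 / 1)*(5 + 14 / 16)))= -2527 / 19458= -0.13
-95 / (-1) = 95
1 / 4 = 0.25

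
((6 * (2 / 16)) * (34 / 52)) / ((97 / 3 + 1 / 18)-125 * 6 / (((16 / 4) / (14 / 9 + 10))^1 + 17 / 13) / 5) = -19737 / 2346812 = -0.01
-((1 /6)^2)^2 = -1 /1296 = -0.00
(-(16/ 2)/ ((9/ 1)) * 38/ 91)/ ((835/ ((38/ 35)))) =-11552/ 23935275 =-0.00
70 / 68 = 35 / 34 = 1.03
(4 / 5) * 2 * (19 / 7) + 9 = 467 / 35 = 13.34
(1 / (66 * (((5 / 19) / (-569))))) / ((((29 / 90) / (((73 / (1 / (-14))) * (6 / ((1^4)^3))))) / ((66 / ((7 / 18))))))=3068421264 / 29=105807629.79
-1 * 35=-35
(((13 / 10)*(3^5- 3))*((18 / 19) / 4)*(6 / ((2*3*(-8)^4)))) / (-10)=-351 / 194560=-0.00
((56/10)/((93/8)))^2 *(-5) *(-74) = 3713024/43245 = 85.86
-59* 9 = -531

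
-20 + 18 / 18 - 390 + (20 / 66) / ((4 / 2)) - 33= -14581 / 33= -441.85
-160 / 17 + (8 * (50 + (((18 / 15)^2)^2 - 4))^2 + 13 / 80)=1963427630041 / 106250000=18479.32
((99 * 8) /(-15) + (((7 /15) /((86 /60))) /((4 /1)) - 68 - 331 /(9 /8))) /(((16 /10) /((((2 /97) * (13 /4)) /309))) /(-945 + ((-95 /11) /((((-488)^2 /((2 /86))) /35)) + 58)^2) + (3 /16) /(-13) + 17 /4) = -5125866551949749081980418824 /90000683285653196241707799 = -56.95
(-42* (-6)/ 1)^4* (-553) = -2230115182848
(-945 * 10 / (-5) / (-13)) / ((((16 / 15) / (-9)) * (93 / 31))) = 42525 / 104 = 408.89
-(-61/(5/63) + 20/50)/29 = 3841/145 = 26.49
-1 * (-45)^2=-2025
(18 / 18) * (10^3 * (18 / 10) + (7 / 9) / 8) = 129607 / 72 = 1800.10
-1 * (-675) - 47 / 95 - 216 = 43558 / 95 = 458.51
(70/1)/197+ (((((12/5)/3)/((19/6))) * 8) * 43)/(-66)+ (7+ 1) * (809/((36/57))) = 6328108064/617595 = 10246.37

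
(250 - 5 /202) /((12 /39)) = 656435 /808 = 812.42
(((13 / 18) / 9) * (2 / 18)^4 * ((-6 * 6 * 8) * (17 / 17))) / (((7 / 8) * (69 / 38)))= -63232 / 28520667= -0.00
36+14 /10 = 187 /5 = 37.40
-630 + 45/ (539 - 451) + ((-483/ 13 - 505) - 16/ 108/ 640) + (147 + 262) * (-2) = -1229121683/ 617760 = -1989.64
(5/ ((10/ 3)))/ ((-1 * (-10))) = 0.15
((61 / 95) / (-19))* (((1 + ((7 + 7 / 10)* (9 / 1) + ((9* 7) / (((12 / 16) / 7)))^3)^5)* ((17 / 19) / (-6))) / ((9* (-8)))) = -36011348769108455825973157537296621922647042019841 / 1481544000000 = -24306634679164746930211430000000000000.00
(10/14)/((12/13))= 0.77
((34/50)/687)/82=17/1408350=0.00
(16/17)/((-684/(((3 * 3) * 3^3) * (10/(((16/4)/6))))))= -1620/323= -5.02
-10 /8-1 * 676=-2709 /4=-677.25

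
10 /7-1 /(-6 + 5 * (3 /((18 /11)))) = 148 /133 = 1.11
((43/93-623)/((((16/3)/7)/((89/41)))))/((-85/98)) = 220923899/108035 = 2044.93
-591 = -591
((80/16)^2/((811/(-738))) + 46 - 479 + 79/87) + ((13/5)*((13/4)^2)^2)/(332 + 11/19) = -259074735496021/570687594240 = -453.97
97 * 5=485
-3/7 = -0.43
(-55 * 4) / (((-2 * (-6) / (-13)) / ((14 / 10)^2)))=7007 / 15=467.13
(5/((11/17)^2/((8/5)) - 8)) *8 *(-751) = 3881.98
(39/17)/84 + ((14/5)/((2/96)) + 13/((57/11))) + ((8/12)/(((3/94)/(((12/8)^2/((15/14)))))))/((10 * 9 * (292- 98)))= 81088997123/592155900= 136.94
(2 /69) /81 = 0.00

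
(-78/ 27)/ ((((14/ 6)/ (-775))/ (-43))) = -866450/ 21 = -41259.52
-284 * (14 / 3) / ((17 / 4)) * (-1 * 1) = 15904 / 51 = 311.84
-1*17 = -17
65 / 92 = 0.71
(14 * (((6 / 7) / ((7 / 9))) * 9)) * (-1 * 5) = -4860 / 7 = -694.29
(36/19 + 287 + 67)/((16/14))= 23667/76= 311.41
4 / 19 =0.21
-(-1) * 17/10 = 17/10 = 1.70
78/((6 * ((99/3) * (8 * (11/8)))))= 0.04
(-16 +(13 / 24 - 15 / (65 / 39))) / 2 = -587 / 48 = -12.23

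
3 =3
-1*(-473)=473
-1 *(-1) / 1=1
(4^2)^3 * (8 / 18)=16384 / 9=1820.44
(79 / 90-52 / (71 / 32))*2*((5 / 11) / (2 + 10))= -144151 / 84348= -1.71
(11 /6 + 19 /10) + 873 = 13151 /15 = 876.73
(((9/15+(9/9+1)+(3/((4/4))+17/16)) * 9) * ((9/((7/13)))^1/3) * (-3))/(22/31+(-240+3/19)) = 330575661/78875440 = 4.19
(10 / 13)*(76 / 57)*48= 640 / 13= 49.23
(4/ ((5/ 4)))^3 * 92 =376832/ 125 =3014.66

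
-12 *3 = -36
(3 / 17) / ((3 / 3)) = 3 / 17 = 0.18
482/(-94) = -241/47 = -5.13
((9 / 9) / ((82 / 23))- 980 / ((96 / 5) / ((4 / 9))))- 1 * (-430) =451208 / 1107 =407.60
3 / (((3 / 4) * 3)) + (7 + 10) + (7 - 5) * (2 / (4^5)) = 14083 / 768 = 18.34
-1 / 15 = -0.07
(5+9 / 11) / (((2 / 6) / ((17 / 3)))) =1088 / 11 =98.91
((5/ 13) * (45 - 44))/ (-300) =-1/ 780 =-0.00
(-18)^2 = 324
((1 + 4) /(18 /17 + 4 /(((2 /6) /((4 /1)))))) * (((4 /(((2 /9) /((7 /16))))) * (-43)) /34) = -4515 /4448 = -1.02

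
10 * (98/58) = 490/29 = 16.90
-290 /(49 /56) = -2320 /7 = -331.43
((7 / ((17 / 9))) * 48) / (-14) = -216 / 17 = -12.71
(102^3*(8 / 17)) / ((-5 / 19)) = -9488448 / 5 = -1897689.60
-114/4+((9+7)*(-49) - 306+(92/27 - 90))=-65075/54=-1205.09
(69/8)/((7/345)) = 23805/56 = 425.09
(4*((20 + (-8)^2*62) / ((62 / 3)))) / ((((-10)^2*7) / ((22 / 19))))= 131604 / 103075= 1.28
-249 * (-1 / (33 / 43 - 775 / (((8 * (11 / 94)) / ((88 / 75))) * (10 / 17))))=-160605 / 1064572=-0.15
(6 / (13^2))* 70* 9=3780 / 169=22.37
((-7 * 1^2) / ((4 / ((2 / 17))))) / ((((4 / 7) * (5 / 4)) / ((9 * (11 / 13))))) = -4851 / 2210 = -2.20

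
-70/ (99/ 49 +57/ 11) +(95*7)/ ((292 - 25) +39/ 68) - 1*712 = -564462691/ 784811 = -719.23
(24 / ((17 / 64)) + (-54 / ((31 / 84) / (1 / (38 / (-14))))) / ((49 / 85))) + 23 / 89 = 164084995 / 891157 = 184.13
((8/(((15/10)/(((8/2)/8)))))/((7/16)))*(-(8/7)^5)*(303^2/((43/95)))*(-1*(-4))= -48776148418560/5058907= -9641637.69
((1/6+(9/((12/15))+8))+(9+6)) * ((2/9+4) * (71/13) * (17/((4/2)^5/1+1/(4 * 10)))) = 27060940/64233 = 421.29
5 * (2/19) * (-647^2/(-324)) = 2093045/3078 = 680.00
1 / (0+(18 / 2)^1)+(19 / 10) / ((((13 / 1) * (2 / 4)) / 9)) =1604 / 585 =2.74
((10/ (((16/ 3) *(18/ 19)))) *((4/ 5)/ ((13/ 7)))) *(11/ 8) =1463/ 1248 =1.17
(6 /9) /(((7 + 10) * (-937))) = -2 /47787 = -0.00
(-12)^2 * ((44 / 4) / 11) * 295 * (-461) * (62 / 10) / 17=-121416336 / 17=-7142137.41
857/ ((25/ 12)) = 10284/ 25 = 411.36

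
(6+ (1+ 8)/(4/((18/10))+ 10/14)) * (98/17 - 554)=-3125928/629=-4969.68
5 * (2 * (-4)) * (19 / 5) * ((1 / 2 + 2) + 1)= -532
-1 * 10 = -10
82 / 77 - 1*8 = -534 / 77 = -6.94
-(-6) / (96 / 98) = 49 / 8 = 6.12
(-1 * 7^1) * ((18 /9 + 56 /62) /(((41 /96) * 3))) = -15.86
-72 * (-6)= 432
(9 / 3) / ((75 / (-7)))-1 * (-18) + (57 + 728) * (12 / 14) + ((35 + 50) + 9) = 137301 / 175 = 784.58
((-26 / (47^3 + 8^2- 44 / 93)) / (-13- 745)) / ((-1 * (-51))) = 403 / 62248703021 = 0.00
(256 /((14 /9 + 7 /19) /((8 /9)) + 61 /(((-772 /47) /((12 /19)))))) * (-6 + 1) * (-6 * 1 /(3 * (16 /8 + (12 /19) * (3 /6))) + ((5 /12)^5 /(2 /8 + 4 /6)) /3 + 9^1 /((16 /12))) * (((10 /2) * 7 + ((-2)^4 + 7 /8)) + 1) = 2202261.26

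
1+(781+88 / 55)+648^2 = 2103438 / 5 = 420687.60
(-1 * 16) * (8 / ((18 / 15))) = -320 / 3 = -106.67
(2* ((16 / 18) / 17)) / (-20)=-4 / 765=-0.01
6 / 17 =0.35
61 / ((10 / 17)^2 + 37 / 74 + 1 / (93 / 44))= 3278994 / 70909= 46.24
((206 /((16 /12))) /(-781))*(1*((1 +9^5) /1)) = -9123225 /781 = -11681.47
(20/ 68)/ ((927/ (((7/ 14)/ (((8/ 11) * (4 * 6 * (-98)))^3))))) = -6655/ 209961933946748928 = -0.00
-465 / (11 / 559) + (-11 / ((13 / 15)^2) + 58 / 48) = -1054895849 / 44616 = -23643.89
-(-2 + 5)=-3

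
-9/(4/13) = -117/4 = -29.25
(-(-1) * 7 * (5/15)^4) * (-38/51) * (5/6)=-665/12393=-0.05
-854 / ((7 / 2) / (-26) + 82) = -44408 / 4257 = -10.43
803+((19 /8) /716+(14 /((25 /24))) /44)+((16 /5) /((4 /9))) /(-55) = 1265165769 /1575200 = 803.18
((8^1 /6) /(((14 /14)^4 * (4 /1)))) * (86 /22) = 1.30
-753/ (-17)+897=16002/ 17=941.29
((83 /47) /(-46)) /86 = -83 /185932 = -0.00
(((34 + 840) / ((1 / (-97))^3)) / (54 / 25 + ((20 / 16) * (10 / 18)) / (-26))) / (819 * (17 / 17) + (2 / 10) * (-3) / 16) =-497749950048000 / 1090181041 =-456575.50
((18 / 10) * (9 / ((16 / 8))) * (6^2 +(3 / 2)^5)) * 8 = 22599 / 8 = 2824.88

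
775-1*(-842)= 1617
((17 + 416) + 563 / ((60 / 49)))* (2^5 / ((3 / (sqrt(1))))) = 428536 / 45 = 9523.02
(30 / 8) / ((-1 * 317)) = -15 / 1268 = -0.01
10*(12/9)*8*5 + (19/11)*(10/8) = 70685/132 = 535.49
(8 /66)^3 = 64 /35937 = 0.00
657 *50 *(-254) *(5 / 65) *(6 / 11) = -50063400 / 143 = -350093.71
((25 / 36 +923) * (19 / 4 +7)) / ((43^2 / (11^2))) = 189109811 / 266256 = 710.26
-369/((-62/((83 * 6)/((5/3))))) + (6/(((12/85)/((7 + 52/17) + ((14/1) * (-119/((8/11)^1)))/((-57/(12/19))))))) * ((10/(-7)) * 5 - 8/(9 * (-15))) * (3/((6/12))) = -219404601391/3525165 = -62239.53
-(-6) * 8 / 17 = 48 / 17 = 2.82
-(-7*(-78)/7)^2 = -6084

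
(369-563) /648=-97 /324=-0.30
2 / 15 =0.13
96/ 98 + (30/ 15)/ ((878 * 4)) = 84337/ 86044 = 0.98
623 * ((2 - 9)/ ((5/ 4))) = -17444/ 5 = -3488.80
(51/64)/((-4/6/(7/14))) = -153/256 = -0.60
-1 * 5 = -5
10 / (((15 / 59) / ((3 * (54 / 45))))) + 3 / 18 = 4253 / 30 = 141.77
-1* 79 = -79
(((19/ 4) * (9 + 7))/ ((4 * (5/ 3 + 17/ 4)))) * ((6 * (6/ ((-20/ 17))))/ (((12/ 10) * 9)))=-646/ 71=-9.10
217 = 217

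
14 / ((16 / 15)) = 105 / 8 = 13.12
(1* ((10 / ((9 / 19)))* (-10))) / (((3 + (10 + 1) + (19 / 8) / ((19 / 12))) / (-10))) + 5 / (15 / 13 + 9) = 1678045 / 12276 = 136.69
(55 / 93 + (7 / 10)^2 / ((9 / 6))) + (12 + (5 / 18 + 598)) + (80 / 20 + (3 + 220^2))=341901916 / 6975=49018.20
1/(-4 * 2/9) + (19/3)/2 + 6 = 193/24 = 8.04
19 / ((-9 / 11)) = -209 / 9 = -23.22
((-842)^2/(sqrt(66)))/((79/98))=108255.81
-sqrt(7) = -2.65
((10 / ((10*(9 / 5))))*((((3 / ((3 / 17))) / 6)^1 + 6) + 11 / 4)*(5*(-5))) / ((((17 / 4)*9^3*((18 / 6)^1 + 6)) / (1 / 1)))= -17375 / 3011499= -0.01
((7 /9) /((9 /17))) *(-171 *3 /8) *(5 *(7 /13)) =-79135 /312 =-253.64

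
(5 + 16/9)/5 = 61/45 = 1.36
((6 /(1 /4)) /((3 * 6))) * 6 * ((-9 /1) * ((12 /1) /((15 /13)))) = -748.80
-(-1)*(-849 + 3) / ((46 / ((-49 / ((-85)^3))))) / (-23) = 20727 / 324872125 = 0.00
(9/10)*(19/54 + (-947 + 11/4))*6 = -101941/20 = -5097.05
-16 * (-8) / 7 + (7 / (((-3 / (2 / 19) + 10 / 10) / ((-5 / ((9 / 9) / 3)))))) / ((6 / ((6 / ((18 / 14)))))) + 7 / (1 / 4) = 11378 / 231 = 49.26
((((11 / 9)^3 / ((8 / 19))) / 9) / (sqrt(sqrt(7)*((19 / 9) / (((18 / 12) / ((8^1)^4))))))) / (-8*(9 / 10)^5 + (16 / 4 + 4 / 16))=-4159375*sqrt(114)*7^(3 / 4) / 23216772096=-0.01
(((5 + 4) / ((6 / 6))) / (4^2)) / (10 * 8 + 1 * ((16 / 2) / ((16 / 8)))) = 3 / 448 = 0.01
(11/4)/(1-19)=-11/72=-0.15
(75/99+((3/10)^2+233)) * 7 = 5401879/3300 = 1636.93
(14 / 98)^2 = 1 / 49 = 0.02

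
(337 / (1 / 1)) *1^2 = 337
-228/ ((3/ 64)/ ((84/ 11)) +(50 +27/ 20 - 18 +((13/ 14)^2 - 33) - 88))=14300160/ 5442943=2.63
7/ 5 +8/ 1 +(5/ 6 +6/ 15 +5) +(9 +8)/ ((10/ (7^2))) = 1484/ 15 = 98.93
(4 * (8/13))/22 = 0.11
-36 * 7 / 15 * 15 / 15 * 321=-26964 / 5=-5392.80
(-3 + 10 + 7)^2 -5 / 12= 2347 / 12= 195.58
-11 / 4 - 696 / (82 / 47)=-401.68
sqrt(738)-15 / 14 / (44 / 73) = -1095 / 616+3 * sqrt(82) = 25.39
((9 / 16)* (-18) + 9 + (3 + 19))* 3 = 501 / 8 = 62.62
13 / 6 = 2.17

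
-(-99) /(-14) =-99 /14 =-7.07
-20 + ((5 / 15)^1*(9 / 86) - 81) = -100.97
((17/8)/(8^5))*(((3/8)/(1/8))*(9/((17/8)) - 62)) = -1473/131072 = -0.01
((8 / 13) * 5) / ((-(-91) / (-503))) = -20120 / 1183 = -17.01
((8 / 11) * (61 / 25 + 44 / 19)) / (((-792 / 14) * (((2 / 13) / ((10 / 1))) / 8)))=-365456 / 11495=-31.79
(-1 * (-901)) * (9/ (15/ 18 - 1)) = -48654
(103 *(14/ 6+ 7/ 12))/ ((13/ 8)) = 7210/ 39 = 184.87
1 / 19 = 0.05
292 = 292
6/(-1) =-6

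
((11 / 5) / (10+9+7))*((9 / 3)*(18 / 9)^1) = 33 / 65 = 0.51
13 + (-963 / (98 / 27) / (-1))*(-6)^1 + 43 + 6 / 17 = -1279109 / 833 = -1535.55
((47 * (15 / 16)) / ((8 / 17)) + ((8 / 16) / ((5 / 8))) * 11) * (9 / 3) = 196671 / 640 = 307.30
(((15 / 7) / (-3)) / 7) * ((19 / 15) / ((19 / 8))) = -8 / 147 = -0.05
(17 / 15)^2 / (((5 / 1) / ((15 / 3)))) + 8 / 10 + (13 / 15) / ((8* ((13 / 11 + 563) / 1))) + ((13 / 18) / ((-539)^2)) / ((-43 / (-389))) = 290914439102171 / 139550135432400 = 2.08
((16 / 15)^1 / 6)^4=4096 / 4100625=0.00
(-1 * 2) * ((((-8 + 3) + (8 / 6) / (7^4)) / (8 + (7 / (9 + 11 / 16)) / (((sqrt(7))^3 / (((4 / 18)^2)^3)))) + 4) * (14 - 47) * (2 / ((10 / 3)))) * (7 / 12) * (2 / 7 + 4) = 334.13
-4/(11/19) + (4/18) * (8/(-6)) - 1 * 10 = -5110/297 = -17.21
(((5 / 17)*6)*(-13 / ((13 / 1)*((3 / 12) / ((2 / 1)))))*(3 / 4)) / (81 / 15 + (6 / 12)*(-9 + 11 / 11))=-900 / 119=-7.56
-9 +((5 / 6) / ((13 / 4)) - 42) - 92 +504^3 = 4992932929 / 39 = 128023921.26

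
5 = 5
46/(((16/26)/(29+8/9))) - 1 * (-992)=116143/36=3226.19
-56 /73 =-0.77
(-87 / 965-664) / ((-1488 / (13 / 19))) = 8331011 / 27282480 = 0.31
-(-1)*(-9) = -9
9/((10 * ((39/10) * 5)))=3/65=0.05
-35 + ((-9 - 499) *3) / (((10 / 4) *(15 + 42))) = -4341 / 95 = -45.69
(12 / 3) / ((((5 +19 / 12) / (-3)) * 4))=-0.46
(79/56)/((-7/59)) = -4661/392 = -11.89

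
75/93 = 25/31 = 0.81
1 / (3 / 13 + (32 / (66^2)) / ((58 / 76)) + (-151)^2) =410553 / 9361117648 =0.00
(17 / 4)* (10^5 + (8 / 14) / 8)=23800017 / 56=425000.30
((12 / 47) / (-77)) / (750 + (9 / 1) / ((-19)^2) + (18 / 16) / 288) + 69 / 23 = 3.00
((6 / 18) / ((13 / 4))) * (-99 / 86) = -66 / 559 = -0.12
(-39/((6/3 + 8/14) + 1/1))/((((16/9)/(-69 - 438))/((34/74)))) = 21176883/14800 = 1430.87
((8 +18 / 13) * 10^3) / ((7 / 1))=122000 / 91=1340.66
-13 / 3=-4.33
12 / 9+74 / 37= 10 / 3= 3.33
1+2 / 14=8 / 7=1.14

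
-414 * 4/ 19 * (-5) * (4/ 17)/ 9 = 3680/ 323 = 11.39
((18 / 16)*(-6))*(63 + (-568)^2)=-8712549 / 4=-2178137.25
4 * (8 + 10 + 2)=80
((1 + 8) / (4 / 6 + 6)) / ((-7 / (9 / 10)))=-0.17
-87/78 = -29/26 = -1.12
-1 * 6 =-6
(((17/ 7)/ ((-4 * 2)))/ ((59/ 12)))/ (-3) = 0.02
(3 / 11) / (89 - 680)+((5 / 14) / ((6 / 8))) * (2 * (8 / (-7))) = -346867 / 318549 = -1.09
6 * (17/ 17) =6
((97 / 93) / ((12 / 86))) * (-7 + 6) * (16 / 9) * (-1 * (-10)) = -132.89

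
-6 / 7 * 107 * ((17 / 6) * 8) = -14552 / 7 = -2078.86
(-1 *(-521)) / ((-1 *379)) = -521 / 379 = -1.37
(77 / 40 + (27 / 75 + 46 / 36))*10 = 6413 / 180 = 35.63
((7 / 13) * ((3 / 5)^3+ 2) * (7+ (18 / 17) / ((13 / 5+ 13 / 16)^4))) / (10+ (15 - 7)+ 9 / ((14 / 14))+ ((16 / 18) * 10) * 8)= 20366619794987 / 238962921686125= 0.09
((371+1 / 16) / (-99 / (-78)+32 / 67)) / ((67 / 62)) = 2392611 / 12172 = 196.57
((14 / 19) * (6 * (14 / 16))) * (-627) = -4851 / 2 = -2425.50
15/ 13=1.15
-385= -385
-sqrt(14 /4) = -1.87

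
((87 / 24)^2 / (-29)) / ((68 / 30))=-435 / 2176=-0.20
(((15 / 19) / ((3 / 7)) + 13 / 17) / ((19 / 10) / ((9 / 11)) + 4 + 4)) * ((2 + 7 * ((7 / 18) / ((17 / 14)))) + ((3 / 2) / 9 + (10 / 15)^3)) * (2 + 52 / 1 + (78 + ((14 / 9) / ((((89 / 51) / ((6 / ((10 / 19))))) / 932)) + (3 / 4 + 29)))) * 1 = 31176429191369 / 2724008226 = 11445.06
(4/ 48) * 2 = 1/ 6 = 0.17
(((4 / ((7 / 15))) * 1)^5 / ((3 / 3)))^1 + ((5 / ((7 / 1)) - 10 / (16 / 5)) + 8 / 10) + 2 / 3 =93310096007 / 2016840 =46265.49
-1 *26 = -26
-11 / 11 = -1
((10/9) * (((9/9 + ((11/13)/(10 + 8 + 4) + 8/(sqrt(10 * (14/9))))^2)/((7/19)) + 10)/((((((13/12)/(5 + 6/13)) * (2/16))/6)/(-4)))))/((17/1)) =-35951591808/23791313 - 8288256 * sqrt(35)/1830101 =-1537.92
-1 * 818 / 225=-818 / 225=-3.64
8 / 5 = 1.60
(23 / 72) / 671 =23 / 48312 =0.00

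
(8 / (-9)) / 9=-8 / 81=-0.10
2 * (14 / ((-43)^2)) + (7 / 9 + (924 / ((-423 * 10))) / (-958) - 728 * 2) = -2725884981946 / 1873194165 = -1455.21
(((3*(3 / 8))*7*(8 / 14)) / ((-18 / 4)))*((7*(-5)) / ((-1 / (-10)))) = 350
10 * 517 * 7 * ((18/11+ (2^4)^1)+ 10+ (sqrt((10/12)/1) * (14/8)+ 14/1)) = 1564634.40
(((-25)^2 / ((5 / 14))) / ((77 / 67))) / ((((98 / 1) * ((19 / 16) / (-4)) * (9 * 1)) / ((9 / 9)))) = -536000 / 92169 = -5.82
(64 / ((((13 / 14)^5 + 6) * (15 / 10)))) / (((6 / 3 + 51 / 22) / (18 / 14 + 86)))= 132195295232 / 1025497545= 128.91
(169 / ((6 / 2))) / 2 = 169 / 6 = 28.17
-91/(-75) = 91/75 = 1.21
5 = 5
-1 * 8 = -8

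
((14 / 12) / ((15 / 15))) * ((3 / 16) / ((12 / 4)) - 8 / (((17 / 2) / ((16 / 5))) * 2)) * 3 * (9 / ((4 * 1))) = -123669 / 10880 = -11.37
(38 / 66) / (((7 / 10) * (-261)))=-190 / 60291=-0.00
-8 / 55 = -0.15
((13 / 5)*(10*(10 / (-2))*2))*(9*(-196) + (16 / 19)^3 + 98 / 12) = 9390548570 / 20577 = 456361.40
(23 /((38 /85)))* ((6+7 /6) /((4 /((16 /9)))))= 84065 /513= 163.87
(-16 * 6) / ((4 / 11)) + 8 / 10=-1316 / 5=-263.20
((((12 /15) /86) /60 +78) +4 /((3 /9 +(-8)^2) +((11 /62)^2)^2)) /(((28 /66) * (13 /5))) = 15795183181505981 /223187876098460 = 70.77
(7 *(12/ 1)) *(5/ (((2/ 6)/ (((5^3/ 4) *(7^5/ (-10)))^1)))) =-66177562.50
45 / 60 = 0.75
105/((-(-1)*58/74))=3885/29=133.97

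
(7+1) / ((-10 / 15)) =-12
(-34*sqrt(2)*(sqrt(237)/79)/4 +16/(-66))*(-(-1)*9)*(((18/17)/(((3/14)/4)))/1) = -1512*sqrt(474)/79 - 8064/187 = -459.81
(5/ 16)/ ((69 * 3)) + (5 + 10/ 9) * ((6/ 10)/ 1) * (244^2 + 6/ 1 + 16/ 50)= 18077048477/ 82800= 218321.84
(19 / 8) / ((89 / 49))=931 / 712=1.31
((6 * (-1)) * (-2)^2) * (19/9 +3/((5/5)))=-368/3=-122.67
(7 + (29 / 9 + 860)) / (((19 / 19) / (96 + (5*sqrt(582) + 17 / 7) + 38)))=39160*sqrt(582) / 9 + 7479560 / 63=223692.32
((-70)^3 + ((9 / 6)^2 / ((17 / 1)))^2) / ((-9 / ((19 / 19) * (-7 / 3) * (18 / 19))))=-11102223433 / 131784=-84245.61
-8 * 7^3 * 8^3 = -1404928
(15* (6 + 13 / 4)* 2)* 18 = 4995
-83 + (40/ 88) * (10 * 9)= -463/ 11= -42.09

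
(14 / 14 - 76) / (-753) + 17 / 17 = 276 / 251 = 1.10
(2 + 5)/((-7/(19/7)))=-19/7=-2.71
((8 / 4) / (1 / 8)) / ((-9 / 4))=-64 / 9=-7.11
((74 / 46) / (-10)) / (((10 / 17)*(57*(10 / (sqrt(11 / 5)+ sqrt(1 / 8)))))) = -629*sqrt(55) / 6555000 - 629*sqrt(2) / 5244000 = -0.00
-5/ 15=-1/ 3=-0.33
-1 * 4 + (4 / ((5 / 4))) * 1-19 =-99 / 5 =-19.80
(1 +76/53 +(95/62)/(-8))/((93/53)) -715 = -32922571/46128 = -713.72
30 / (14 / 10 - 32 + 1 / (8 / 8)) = -75 / 74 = -1.01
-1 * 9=-9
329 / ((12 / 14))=2303 / 6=383.83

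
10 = 10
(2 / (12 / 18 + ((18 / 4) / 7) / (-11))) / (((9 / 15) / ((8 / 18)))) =6160 / 2529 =2.44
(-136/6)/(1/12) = -272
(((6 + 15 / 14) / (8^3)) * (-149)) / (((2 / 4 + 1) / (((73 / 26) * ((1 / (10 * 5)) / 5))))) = -358941 / 23296000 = -0.02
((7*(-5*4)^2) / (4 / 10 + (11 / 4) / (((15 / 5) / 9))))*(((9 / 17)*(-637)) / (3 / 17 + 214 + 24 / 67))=-4302043200 / 8454683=-508.84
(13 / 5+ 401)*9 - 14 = 18092 / 5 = 3618.40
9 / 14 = 0.64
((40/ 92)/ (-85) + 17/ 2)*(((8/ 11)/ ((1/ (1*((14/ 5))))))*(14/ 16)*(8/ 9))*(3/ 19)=2604056/ 1225785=2.12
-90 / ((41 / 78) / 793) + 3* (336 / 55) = -306135972 / 2255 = -135758.75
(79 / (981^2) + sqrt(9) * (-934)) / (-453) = 2696535443 / 435949533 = 6.19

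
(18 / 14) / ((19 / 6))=54 / 133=0.41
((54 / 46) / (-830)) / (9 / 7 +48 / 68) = -1071 / 1508110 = -0.00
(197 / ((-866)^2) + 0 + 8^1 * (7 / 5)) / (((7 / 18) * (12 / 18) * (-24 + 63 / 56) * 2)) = -0.94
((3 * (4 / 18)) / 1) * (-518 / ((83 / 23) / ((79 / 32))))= -236.25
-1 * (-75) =75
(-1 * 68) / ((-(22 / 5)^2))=3.51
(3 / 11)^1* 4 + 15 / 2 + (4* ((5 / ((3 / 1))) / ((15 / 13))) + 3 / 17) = 48959 / 3366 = 14.55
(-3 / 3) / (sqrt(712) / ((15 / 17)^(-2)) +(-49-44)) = 14450 * sqrt(178) / 76258681 +2589151 / 228776043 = 0.01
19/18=1.06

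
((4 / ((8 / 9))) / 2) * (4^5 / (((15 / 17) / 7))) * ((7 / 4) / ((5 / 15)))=479808 / 5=95961.60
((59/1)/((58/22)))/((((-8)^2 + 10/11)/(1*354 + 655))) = 7203251/20706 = 347.88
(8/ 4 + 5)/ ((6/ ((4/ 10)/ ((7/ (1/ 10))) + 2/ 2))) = 88/ 75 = 1.17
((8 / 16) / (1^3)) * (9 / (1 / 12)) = 54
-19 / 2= -9.50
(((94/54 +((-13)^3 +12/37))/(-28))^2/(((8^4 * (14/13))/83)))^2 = 105136007393293346405025000625/7863756917944232743796736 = 13369.69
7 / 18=0.39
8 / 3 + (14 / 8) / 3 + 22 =101 / 4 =25.25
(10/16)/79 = 5/632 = 0.01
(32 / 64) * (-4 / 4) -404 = -404.50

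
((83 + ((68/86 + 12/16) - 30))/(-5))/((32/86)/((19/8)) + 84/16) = -178239/88345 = -2.02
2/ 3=0.67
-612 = -612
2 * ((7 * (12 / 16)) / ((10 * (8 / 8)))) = 21 / 20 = 1.05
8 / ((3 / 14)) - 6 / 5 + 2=572 / 15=38.13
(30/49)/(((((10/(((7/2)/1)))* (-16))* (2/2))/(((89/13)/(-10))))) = 267/29120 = 0.01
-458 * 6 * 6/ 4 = -4122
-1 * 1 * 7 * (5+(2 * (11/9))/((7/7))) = -469/9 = -52.11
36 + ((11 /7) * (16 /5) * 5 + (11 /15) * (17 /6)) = 39829 /630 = 63.22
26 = 26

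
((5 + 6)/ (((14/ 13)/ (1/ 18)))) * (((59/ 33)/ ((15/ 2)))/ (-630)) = -767/ 3572100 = -0.00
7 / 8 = 0.88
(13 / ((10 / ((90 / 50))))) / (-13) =-9 / 50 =-0.18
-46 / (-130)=23 / 65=0.35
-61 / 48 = -1.27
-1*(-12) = 12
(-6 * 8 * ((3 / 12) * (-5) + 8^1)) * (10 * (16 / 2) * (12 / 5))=-62208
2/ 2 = 1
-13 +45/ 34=-397/ 34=-11.68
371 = 371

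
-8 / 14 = -4 / 7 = -0.57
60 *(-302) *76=-1377120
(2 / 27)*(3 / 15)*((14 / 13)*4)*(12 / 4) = 112 / 585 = 0.19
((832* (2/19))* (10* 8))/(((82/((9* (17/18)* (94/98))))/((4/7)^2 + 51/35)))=122317312/98441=1242.54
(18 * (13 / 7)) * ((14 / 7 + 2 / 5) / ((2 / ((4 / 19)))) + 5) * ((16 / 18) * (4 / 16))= 25948 / 665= 39.02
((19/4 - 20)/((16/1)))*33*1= -2013/64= -31.45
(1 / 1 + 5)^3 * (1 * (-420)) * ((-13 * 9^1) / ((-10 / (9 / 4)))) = -2388204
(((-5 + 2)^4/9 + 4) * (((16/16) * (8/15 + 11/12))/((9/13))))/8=4901/1440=3.40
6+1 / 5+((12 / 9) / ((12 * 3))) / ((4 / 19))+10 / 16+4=11881 / 1080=11.00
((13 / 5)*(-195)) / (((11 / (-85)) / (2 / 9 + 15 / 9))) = 244205 / 33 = 7400.15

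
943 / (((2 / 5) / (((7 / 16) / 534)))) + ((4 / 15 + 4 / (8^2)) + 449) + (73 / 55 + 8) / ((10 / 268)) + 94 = 1245650697 / 1566400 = 795.23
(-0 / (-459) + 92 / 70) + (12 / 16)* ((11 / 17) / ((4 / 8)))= 2719 / 1190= 2.28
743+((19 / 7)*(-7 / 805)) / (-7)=743.00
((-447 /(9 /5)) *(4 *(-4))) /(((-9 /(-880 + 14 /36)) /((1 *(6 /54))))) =94364680 /2187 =43148.00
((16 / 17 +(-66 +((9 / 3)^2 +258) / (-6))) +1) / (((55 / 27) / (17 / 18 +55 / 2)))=-1417344 / 935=-1515.88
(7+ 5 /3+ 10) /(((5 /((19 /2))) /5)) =532 /3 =177.33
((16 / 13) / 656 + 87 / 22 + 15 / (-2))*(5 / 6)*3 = -51940 / 5863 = -8.86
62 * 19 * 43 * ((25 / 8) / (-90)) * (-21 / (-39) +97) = -171552.54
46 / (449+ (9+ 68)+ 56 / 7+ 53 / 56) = 2576 / 29957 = 0.09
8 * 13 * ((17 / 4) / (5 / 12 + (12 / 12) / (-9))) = 15912 / 11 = 1446.55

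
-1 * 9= -9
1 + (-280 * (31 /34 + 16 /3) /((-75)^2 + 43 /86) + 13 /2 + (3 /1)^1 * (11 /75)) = 218880997 /28690050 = 7.63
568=568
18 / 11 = 1.64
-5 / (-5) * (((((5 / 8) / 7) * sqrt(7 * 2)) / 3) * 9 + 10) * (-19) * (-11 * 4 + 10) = 4845 * sqrt(14) / 28 + 6460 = 7107.44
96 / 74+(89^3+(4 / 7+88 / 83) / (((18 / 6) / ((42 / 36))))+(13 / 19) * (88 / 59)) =7280790295267 / 10327773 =704971.95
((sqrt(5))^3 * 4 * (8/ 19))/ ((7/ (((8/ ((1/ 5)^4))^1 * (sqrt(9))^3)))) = 21600000 * sqrt(5)/ 133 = 363150.89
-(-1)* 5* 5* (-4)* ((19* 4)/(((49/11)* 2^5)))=-5225/98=-53.32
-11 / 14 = -0.79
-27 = -27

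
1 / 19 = 0.05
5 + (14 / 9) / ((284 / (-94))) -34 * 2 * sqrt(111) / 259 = 2866 / 639 -68 * sqrt(111) / 259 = 1.72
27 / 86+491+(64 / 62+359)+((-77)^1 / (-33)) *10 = 874.68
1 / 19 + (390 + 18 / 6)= 7468 / 19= 393.05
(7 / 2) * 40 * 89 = 12460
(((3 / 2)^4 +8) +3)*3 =48.19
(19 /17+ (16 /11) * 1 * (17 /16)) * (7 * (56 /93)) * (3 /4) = 48804 /5797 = 8.42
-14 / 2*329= -2303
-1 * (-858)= 858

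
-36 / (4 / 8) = -72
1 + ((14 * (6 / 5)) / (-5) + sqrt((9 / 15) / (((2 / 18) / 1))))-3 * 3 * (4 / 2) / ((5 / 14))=-1319 / 25 + 3 * sqrt(15) / 5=-50.44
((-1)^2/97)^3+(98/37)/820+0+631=8736397113857/13845249410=631.00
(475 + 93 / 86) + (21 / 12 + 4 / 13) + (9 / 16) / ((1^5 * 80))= 342123111 / 715520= 478.15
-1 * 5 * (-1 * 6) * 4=120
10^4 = 10000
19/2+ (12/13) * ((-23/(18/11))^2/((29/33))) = 1472665/6786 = 217.02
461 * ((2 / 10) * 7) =3227 / 5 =645.40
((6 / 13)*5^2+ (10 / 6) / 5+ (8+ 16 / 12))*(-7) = -5789 / 39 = -148.44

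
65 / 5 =13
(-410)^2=168100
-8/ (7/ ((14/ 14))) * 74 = -592/ 7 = -84.57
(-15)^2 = 225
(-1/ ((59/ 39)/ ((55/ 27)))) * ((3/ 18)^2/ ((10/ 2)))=-143/ 19116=-0.01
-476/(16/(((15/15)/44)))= -119/176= -0.68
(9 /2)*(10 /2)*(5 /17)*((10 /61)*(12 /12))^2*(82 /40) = 46125 /126514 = 0.36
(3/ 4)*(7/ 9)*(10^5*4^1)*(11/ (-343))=-7482.99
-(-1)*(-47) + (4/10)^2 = -1171/25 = -46.84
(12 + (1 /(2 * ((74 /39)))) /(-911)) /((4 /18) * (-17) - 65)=-14561073 /83458532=-0.17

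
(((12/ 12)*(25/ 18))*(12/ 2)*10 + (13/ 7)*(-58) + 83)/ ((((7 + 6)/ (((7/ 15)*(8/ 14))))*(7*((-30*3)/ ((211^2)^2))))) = -4879978063742/ 1289925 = -3783148.68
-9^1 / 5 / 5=-9 / 25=-0.36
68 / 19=3.58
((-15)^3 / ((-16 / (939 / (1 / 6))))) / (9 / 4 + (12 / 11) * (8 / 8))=34860375 / 98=355718.11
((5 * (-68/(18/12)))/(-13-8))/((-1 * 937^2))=-680/55312047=-0.00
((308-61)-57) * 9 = 1710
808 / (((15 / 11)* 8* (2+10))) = 1111 / 180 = 6.17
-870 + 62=-808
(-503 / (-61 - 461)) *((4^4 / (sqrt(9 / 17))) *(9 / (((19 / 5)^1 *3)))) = 321920 *sqrt(17) / 4959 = 267.66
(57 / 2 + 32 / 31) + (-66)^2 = 271903 / 62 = 4385.53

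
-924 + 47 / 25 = -23053 / 25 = -922.12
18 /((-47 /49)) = -882 /47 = -18.77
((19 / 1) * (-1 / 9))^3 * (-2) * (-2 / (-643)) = 27436 / 468747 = 0.06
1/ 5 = 0.20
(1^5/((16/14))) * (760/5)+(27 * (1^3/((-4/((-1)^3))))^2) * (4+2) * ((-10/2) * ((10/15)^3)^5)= 23540071/177147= 132.88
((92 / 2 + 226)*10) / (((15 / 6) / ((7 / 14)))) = 544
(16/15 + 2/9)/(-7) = -58/315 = -0.18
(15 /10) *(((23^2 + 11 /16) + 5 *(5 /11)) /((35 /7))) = 56175 /352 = 159.59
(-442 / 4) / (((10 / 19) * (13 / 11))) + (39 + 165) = 527 / 20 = 26.35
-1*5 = -5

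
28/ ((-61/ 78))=-2184/ 61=-35.80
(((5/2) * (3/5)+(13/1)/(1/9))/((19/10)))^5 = 2336639702990625/2476099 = 943677818.61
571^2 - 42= 325999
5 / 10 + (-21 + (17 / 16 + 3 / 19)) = -5861 / 304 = -19.28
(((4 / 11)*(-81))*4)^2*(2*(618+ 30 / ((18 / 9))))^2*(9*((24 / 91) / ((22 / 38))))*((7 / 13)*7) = 77336196052082688 / 224939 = 343809637510.98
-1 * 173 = -173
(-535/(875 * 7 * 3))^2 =11449/13505625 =0.00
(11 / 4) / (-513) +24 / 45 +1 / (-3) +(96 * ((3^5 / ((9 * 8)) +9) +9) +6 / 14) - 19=146054819 / 71820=2033.62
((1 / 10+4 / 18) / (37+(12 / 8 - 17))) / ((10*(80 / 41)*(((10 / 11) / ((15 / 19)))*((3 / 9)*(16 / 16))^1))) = 13079 / 6536000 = 0.00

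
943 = 943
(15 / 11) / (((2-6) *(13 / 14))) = -105 / 286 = -0.37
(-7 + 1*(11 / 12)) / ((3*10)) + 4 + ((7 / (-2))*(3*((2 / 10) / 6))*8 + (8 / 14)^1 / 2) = 1.28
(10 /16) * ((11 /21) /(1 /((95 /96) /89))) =5225 /1435392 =0.00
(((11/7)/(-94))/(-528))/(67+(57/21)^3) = 49/134638080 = 0.00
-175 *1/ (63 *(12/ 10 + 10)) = -125/ 504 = -0.25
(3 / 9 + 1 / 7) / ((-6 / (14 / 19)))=-10 / 171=-0.06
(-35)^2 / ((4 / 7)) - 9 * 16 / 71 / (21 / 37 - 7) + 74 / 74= 72494627 / 33796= 2145.07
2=2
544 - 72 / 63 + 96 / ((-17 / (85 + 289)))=-10984 / 7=-1569.14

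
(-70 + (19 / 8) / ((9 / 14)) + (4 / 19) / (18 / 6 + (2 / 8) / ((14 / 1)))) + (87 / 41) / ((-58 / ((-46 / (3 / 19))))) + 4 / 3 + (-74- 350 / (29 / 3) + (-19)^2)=27014435251 / 137443644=196.55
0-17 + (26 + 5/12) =113/12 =9.42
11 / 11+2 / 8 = 5 / 4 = 1.25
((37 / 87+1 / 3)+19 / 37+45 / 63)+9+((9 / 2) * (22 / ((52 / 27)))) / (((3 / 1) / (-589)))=-3937474301 / 390572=-10081.30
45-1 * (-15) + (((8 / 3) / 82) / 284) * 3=174661 / 2911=60.00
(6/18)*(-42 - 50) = -92/3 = -30.67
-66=-66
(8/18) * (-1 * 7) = -28/9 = -3.11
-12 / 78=-2 / 13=-0.15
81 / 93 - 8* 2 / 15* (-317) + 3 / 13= 2050676 / 6045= 339.24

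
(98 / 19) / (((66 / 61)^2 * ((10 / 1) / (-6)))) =-182329 / 68970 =-2.64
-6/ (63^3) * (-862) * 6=3448/ 27783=0.12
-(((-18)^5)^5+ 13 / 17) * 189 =77396862044760195220899806507431527 / 17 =4552756590868246777699989000000000.00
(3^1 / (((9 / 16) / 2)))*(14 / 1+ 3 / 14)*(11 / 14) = 17512 / 147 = 119.13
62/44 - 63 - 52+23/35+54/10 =-82801/770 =-107.53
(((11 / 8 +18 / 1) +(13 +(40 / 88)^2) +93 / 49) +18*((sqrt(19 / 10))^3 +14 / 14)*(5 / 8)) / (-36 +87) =57*sqrt(190) / 1360 +723015 / 806344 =1.47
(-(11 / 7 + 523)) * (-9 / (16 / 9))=37179 / 14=2655.64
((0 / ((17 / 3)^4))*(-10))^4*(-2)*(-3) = 0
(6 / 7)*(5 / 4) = 15 / 14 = 1.07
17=17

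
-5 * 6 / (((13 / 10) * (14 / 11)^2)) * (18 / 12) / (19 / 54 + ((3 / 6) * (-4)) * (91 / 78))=735075 / 68159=10.78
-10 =-10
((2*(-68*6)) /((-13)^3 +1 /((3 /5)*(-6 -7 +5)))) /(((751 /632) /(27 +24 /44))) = 3750257664 /435627313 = 8.61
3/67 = 0.04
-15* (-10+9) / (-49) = -15 / 49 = -0.31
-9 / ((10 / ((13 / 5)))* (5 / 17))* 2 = -1989 / 125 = -15.91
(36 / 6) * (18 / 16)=6.75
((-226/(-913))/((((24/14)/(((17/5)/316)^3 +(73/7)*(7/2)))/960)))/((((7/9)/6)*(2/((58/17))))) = 12738090957549327/191311457975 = 66583.00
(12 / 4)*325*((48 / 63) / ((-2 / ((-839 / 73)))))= 2181400 / 511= 4268.88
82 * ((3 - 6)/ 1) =-246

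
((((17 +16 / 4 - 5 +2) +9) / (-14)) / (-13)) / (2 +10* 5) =27 / 9464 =0.00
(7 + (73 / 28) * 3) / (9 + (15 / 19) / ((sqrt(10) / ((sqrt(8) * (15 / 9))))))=1348335 / 804748 -39425 * sqrt(5) / 402374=1.46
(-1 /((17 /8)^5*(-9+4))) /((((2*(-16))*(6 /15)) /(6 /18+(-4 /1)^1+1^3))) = 4096 /4259571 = 0.00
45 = 45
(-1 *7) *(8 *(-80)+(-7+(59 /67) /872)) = 264601883 /58424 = 4528.99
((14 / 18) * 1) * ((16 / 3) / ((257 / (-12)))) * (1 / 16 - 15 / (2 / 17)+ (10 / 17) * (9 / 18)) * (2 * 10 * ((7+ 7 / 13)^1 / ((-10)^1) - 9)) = -2455669664 / 511173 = -4803.99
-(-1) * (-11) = -11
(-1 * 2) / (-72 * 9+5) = 2 / 643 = 0.00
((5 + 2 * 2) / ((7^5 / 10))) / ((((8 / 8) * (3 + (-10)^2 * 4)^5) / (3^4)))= 7290 / 178655105109218101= 0.00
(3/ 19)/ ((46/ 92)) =6/ 19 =0.32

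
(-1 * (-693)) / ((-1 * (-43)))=693 / 43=16.12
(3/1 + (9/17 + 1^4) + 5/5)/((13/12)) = 1128/221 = 5.10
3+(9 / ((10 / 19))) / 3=87 / 10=8.70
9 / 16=0.56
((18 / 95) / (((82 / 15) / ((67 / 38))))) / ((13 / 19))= 1809 / 20254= 0.09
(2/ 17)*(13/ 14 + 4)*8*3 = 13.92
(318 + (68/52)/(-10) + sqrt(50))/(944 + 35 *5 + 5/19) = 95 *sqrt(2)/21266 + 25327/89180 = 0.29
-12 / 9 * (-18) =24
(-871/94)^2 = 758641/8836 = 85.86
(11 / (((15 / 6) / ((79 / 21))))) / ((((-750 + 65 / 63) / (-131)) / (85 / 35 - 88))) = -409137366 / 1651475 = -247.74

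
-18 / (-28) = 9 / 14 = 0.64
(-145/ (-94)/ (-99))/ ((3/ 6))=-145/ 4653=-0.03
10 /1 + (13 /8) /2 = 173 /16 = 10.81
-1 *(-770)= 770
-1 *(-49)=49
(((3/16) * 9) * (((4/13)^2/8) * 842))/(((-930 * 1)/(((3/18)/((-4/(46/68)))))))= 29049/57000320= 0.00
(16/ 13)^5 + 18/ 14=10681669/ 2599051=4.11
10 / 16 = 5 / 8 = 0.62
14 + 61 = 75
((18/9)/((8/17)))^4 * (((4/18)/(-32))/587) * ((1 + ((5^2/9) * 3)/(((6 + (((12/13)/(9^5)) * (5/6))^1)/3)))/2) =-1987528941397/199332744855552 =-0.01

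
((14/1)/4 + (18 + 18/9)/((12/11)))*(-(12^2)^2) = -452736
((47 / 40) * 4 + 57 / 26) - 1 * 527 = -33807 / 65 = -520.11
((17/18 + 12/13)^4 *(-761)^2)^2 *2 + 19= 446056757276234370534093242590273/4494660193026027648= 99241486145791.79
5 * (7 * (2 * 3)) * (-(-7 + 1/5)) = 1428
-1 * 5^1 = -5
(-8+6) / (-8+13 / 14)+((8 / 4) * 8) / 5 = 1724 / 495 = 3.48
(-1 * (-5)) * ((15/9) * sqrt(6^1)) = 25 * sqrt(6)/3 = 20.41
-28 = -28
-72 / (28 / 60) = -1080 / 7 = -154.29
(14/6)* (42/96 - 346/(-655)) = 70847/31440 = 2.25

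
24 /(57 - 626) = -24 /569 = -0.04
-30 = -30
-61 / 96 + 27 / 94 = -1571 / 4512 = -0.35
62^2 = 3844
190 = 190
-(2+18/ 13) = -44/ 13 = -3.38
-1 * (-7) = 7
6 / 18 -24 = -71 / 3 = -23.67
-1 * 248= -248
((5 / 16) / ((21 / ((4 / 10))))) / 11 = 1 / 1848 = 0.00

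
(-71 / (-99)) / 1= 0.72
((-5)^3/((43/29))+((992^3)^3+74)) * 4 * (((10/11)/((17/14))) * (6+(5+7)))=403212546289068770255049510870240/8041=50144577327331024779884280000.00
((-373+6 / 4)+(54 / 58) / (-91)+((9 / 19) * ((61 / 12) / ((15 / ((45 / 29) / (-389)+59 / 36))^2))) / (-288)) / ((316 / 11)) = -100686794667524276534741 / 7785670473253035417600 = -12.93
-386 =-386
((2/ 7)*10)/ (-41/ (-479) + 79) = 4790/ 132587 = 0.04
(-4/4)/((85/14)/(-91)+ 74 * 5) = -1274/471295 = -0.00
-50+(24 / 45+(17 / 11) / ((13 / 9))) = -103811 / 2145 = -48.40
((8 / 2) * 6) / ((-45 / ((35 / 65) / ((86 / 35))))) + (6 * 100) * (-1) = -1006396 / 1677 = -600.12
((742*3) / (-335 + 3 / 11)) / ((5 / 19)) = -33231 / 1315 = -25.27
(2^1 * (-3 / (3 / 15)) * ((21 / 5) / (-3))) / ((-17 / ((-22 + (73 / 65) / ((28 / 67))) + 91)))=-391413 / 2210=-177.11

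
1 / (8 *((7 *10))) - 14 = -7839 / 560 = -14.00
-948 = -948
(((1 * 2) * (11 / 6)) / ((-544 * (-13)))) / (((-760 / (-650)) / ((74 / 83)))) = 2035 / 5147328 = 0.00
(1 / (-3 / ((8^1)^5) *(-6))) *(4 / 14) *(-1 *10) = -327680 / 63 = -5201.27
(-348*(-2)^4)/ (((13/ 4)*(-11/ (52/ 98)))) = 44544/ 539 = 82.64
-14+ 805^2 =648011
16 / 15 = 1.07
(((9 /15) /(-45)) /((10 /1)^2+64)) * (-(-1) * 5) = -1 /2460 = -0.00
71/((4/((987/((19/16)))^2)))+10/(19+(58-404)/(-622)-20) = 305436490229/24909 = 12262093.63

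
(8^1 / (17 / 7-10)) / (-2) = 28 / 53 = 0.53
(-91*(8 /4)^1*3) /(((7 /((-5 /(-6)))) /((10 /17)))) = -650 /17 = -38.24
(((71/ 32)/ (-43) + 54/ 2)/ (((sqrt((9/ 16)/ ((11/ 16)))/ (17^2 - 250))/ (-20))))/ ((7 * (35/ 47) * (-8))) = 22656491 * sqrt(11)/ 134848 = 557.24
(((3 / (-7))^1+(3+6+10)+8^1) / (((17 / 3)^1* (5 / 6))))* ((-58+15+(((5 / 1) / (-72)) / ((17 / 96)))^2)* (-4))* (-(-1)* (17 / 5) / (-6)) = -27637864 / 50575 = -546.47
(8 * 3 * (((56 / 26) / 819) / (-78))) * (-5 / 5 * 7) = 112 / 19773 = 0.01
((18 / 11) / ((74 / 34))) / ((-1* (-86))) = 153 / 17501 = 0.01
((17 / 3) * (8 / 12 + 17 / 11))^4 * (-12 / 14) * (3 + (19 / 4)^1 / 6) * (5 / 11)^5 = -96356385391540625 / 61881979202604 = -1557.10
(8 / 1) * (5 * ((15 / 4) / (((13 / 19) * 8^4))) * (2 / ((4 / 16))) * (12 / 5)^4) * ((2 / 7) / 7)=9234 / 15925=0.58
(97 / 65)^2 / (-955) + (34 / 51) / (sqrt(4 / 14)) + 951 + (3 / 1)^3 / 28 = sqrt(14) / 3 + 107549329673 / 112976500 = 953.21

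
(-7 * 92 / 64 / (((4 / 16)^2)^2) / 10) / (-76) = 322 / 95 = 3.39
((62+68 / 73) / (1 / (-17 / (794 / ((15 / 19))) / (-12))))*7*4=1366715 / 550639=2.48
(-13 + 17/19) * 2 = -460/19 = -24.21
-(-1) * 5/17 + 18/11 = 361/187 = 1.93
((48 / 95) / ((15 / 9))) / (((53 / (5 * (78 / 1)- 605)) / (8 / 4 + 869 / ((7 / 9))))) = -9702864 / 7049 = -1376.49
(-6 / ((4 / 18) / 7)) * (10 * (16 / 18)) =-1680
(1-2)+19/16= 3/16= 0.19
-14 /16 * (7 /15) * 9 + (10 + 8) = 573 /40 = 14.32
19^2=361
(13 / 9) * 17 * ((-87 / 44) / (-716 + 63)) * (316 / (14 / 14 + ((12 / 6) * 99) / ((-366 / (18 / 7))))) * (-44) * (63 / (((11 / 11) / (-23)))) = -417688347804 / 109051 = -3830211.07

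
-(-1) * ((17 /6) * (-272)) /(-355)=2312 /1065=2.17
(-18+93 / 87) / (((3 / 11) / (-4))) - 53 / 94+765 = 8282335 / 8178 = 1012.76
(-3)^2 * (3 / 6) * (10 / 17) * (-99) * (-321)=1430055 / 17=84120.88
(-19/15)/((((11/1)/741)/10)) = -9386/11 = -853.27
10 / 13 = 0.77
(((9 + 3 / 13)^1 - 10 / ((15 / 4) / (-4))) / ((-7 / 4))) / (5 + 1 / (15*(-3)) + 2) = -23280 / 14287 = -1.63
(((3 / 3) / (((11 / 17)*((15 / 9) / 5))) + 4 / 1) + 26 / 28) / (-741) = -491 / 38038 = -0.01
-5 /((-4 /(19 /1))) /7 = 95 /28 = 3.39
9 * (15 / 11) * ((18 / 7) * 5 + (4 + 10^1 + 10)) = 34830 / 77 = 452.34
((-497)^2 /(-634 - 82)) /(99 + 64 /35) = -8645315 /2526764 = -3.42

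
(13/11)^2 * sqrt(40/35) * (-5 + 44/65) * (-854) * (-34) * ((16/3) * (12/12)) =-484884608 * sqrt(14)/1815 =-999598.94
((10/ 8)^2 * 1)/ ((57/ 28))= 175/ 228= 0.77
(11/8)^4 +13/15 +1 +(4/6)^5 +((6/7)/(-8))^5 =466122526741/83642388480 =5.57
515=515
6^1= 6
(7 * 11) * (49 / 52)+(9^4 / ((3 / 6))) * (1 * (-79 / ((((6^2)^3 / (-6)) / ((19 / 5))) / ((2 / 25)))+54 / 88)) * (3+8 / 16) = 8121507527 / 286000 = 28396.88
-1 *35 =-35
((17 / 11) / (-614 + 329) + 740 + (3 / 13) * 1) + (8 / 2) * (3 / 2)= 30412414 / 40755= 746.23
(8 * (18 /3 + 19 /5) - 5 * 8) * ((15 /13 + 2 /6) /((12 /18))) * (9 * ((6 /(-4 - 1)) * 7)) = -2104704 /325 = -6476.01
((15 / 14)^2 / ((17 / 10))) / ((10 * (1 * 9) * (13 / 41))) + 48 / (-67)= -2010493 / 2902172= -0.69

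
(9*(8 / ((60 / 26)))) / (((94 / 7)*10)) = 273 / 1175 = 0.23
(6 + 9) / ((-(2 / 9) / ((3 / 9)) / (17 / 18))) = -85 / 4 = -21.25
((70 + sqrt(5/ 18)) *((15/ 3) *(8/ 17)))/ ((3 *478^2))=5 *sqrt(10)/ 8739513 + 700/ 2913171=0.00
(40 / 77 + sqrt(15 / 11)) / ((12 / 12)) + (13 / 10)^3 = sqrt(165) / 11 + 209169 / 77000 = 3.88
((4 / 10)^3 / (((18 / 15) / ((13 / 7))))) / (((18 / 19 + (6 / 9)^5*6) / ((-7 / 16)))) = -6669 / 267400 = -0.02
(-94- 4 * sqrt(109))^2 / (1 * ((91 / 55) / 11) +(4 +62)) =454960 * sqrt(109) / 40021 +6400900 / 40021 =278.62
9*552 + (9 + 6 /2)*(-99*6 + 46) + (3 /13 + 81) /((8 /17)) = -18660 /13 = -1435.38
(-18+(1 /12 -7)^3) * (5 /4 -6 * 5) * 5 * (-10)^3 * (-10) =216663953125 /432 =501536928.53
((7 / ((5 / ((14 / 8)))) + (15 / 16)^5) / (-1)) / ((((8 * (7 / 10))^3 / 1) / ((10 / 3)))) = -2080241375 / 34527510528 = -0.06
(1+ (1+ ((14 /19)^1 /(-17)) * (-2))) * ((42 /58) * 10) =141540 /9367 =15.11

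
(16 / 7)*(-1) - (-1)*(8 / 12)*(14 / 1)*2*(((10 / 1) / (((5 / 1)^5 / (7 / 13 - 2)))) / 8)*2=-393724 / 170625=-2.31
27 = 27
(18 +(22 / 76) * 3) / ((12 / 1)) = 239 / 152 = 1.57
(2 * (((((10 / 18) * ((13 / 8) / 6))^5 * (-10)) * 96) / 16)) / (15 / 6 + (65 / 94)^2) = -2563081990625 / 824861191274496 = -0.00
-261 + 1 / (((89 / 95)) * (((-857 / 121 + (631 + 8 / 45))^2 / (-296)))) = -67060877564341179 / 256937429650289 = -261.00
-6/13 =-0.46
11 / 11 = 1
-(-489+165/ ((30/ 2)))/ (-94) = -239/ 47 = -5.09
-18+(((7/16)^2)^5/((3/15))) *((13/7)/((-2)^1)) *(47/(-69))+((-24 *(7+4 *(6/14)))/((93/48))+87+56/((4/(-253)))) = -3580.94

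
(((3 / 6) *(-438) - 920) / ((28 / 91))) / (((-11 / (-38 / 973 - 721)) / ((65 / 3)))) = -225076838935 / 42812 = -5257330.63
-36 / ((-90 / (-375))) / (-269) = 0.56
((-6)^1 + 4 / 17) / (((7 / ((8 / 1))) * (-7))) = 0.94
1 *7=7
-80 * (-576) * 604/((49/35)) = 139161600/7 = 19880228.57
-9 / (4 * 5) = -9 / 20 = -0.45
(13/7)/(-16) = -13/112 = -0.12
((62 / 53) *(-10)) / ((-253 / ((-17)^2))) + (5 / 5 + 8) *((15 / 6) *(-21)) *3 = -37656155 / 26818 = -1404.14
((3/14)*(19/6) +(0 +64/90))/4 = 1751/5040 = 0.35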